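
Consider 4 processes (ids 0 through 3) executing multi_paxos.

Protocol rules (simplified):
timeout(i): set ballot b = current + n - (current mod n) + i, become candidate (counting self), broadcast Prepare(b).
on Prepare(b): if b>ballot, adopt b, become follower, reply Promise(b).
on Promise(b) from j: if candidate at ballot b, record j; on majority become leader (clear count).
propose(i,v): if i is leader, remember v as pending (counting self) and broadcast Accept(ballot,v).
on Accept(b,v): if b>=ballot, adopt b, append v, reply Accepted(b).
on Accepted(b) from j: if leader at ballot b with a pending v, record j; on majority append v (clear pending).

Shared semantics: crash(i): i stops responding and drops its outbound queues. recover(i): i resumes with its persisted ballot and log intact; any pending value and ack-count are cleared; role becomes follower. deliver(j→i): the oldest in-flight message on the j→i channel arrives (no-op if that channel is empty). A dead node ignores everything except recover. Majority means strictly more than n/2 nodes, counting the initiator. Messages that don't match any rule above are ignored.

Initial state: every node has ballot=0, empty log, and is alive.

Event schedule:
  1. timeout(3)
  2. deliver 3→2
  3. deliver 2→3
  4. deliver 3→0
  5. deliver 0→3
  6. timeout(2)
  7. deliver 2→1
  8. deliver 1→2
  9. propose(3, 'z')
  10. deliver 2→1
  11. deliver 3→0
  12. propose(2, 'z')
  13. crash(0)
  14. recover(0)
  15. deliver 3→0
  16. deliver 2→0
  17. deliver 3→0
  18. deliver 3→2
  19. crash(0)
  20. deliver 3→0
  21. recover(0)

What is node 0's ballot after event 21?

10

1. timeout(3):  <3:cand b7 ->
2. deliver 3→2:  <2:foll b7 ->
3. deliver 2→3:  nop
4. deliver 3→0:  <0:foll b7 ->
5. deliver 0→3:  <3:lead b7 ->
6. timeout(2):  <2:cand b10 ->
7. deliver 2→1:  <1:foll b10 ->
8. deliver 1→2:  nop
9. propose(3,'z'):  nop
10. deliver 2→1:  nop
11. deliver 3→0:  <0:foll b7 z>
12. propose(2,'z'):  nop
13. crash(0):  <0:✗foll b7 z>
14. recover(0):  <0:foll b7 z>
15. deliver 3→0:  nop
16. deliver 2→0:  <0:foll b10 z>
17. deliver 3→0:  nop
18. deliver 3→2:  nop
19. crash(0):  <0:✗foll b10 z>
20. deliver 3→0:  nop
21. recover(0):  <0:foll b10 z>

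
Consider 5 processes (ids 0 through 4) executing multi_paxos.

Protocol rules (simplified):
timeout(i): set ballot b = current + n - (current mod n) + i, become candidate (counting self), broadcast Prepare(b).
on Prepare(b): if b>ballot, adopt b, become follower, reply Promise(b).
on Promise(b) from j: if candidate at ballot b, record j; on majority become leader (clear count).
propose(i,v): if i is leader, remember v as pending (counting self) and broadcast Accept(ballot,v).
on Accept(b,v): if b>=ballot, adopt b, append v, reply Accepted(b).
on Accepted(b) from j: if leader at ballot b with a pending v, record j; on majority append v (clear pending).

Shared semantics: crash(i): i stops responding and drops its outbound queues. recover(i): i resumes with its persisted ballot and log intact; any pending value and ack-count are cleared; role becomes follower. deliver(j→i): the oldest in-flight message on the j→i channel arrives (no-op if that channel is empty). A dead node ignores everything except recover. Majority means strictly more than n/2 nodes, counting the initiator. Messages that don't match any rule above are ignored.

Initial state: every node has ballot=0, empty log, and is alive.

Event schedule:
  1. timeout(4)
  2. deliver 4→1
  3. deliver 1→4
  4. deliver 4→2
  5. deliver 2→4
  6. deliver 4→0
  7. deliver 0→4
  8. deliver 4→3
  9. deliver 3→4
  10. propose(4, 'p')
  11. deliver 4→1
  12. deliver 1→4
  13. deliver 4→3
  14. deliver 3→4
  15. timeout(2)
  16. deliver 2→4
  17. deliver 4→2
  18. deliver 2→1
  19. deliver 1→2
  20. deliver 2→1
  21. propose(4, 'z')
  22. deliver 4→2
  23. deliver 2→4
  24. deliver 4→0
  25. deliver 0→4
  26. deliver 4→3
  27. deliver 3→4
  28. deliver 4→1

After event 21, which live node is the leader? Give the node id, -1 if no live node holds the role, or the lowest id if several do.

-1

1. timeout(4):  <4:cand b9 ->
2. deliver 4→1:  <1:foll b9 ->
3. deliver 1→4:  nop
4. deliver 4→2:  <2:foll b9 ->
5. deliver 2→4:  <4:lead b9 ->
6. deliver 4→0:  <0:foll b9 ->
7. deliver 0→4:  nop
8. deliver 4→3:  <3:foll b9 ->
9. deliver 3→4:  nop
10. propose(4,'p'):  nop
11. deliver 4→1:  <1:foll b9 p>
12. deliver 1→4:  nop
13. deliver 4→3:  <3:foll b9 p>
14. deliver 3→4:  <4:lead b9 p>
15. timeout(2):  <2:cand b12 ->
16. deliver 2→4:  <4:foll b12 p>
17. deliver 4→2:  nop
18. deliver 2→1:  <1:foll b12 p>
19. deliver 1→2:  nop
20. deliver 2→1:  nop
21. propose(4,'z'):  nop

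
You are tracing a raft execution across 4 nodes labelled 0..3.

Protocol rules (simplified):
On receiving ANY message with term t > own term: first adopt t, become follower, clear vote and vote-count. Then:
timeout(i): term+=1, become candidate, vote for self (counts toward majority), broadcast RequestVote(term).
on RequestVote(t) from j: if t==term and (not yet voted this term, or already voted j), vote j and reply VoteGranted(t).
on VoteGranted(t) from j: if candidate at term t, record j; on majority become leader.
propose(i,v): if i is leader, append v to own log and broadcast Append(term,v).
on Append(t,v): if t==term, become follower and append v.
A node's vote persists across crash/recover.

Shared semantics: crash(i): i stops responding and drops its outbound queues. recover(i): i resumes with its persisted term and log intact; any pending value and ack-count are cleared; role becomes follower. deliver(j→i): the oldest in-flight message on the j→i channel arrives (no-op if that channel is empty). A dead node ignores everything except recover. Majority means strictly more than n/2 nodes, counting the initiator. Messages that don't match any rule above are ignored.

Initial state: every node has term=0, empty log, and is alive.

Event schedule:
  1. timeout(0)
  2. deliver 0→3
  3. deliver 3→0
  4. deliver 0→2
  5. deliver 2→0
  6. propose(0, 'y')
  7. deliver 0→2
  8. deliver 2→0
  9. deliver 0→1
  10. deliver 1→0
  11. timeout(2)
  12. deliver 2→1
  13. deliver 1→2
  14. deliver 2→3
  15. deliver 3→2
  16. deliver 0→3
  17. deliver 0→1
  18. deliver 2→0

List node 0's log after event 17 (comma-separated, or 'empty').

after 1 — timeout(0): n0:cand/t1/[-]
after 2 — deliver 0→3: n3:foll/t1/[-]
after 3 — deliver 3→0: ·
after 4 — deliver 0→2: n2:foll/t1/[-]
after 5 — deliver 2→0: n0:lead/t1/[-]
after 6 — propose(0,'y'): n0:lead/t1/[y]
after 7 — deliver 0→2: n2:foll/t1/[y]
after 8 — deliver 2→0: ·
after 9 — deliver 0→1: n1:foll/t1/[-]
after 10 — deliver 1→0: ·
after 11 — timeout(2): n2:cand/t2/[y]
after 12 — deliver 2→1: n1:foll/t2/[-]
after 13 — deliver 1→2: ·
after 14 — deliver 2→3: n3:foll/t2/[-]
after 15 — deliver 3→2: n2:lead/t2/[y]
after 16 — deliver 0→3: ·
after 17 — deliver 0→1: ·

y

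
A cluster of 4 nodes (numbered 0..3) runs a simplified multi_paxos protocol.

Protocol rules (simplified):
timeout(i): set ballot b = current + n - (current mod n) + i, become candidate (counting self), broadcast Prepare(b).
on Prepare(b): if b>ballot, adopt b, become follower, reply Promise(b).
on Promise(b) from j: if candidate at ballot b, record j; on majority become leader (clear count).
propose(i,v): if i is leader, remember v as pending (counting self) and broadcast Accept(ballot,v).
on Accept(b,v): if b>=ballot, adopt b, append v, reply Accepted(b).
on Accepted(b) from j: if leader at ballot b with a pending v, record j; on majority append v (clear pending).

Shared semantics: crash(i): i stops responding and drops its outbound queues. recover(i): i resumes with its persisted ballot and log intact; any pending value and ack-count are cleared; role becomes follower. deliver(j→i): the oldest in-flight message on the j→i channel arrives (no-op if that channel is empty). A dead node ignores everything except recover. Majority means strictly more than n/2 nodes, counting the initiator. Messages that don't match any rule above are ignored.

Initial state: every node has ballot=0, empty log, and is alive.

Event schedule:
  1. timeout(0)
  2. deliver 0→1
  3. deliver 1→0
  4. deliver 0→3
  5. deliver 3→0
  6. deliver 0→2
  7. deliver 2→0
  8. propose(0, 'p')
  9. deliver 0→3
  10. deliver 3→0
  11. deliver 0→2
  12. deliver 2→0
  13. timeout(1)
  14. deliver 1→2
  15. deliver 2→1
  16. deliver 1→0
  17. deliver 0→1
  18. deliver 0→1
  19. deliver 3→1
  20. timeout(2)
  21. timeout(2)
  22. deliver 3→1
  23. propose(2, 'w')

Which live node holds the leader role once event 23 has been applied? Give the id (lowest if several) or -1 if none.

step 1 timeout(0): 0={cand,b=4,log=-}
step 2 deliver 0→1: 1={foll,b=4,log=-}
step 3 deliver 1→0: —
step 4 deliver 0→3: 3={foll,b=4,log=-}
step 5 deliver 3→0: 0={lead,b=4,log=-}
step 6 deliver 0→2: 2={foll,b=4,log=-}
step 7 deliver 2→0: —
step 8 propose(0,'p'): —
step 9 deliver 0→3: 3={foll,b=4,log=p}
step 10 deliver 3→0: —
step 11 deliver 0→2: 2={foll,b=4,log=p}
step 12 deliver 2→0: 0={lead,b=4,log=p}
step 13 timeout(1): 1={cand,b=9,log=-}
step 14 deliver 1→2: 2={foll,b=9,log=p}
step 15 deliver 2→1: —
step 16 deliver 1→0: 0={foll,b=9,log=p}
step 17 deliver 0→1: —
step 18 deliver 0→1: 1={lead,b=9,log=-}
step 19 deliver 3→1: —
step 20 timeout(2): 2={cand,b=14,log=p}
step 21 timeout(2): 2={cand,b=18,log=p}
step 22 deliver 3→1: —
step 23 propose(2,'w'): —

1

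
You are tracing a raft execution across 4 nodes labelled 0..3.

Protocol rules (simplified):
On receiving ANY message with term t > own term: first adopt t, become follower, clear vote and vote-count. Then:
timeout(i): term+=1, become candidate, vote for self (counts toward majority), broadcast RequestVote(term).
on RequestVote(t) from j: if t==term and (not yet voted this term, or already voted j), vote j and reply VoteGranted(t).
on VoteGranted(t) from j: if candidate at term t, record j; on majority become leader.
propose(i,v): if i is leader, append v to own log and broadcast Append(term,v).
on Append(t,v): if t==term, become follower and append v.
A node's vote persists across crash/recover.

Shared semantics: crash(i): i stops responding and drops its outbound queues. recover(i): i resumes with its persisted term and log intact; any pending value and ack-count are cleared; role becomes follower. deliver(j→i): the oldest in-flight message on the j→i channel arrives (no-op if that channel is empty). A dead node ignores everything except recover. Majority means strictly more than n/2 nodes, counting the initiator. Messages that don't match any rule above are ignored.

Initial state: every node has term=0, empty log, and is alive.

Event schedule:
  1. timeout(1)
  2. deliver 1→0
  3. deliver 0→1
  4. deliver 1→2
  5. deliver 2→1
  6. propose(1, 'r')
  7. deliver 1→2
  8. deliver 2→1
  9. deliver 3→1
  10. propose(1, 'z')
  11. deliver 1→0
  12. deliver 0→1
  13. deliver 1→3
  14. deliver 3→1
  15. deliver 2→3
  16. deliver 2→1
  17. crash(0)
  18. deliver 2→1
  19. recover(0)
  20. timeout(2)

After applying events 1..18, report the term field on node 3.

1

after 1 — timeout(1): n1:cand/t1/[-]
after 2 — deliver 1→0: n0:foll/t1/[-]
after 3 — deliver 0→1: ·
after 4 — deliver 1→2: n2:foll/t1/[-]
after 5 — deliver 2→1: n1:lead/t1/[-]
after 6 — propose(1,'r'): n1:lead/t1/[r]
after 7 — deliver 1→2: n2:foll/t1/[r]
after 8 — deliver 2→1: ·
after 9 — deliver 3→1: ·
after 10 — propose(1,'z'): n1:lead/t1/[r,z]
after 11 — deliver 1→0: n0:foll/t1/[r]
after 12 — deliver 0→1: ·
after 13 — deliver 1→3: n3:foll/t1/[-]
after 14 — deliver 3→1: ·
after 15 — deliver 2→3: ·
after 16 — deliver 2→1: ·
after 17 — crash(0): n0:✗foll/t1/[r]
after 18 — deliver 2→1: ·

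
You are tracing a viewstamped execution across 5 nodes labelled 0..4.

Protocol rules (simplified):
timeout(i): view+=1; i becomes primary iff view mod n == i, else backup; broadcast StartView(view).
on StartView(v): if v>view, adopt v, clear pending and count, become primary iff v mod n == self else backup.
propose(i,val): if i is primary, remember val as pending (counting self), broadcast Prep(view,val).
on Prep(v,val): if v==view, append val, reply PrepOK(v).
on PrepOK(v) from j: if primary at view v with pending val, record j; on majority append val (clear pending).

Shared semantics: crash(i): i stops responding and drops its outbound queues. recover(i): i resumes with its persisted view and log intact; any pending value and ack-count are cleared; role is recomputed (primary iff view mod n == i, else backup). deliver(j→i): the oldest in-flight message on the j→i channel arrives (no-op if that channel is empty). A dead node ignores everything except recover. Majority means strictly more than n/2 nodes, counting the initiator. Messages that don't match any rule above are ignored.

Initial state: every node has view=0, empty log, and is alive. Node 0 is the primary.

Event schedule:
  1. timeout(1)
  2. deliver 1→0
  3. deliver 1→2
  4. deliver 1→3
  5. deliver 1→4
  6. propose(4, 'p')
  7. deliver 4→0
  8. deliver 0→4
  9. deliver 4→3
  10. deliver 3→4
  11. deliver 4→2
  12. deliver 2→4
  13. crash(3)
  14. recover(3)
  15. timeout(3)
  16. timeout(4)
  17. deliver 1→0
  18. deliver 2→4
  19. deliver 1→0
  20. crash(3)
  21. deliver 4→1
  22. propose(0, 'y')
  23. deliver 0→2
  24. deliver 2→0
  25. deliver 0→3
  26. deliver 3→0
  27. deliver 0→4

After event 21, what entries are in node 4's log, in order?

step 1 timeout(1): 1={prim,v=1,log=-}
step 2 deliver 1→0: 0={back,v=1,log=-}
step 3 deliver 1→2: 2={back,v=1,log=-}
step 4 deliver 1→3: 3={back,v=1,log=-}
step 5 deliver 1→4: 4={back,v=1,log=-}
step 6 propose(4,'p'): —
step 7 deliver 4→0: —
step 8 deliver 0→4: —
step 9 deliver 4→3: —
step 10 deliver 3→4: —
step 11 deliver 4→2: —
step 12 deliver 2→4: —
step 13 crash(3): 3={✗back,v=1,log=-}
step 14 recover(3): 3={back,v=1,log=-}
step 15 timeout(3): 3={back,v=2,log=-}
step 16 timeout(4): 4={back,v=2,log=-}
step 17 deliver 1→0: —
step 18 deliver 2→4: —
step 19 deliver 1→0: —
step 20 crash(3): 3={✗back,v=2,log=-}
step 21 deliver 4→1: 1={back,v=2,log=-}

empty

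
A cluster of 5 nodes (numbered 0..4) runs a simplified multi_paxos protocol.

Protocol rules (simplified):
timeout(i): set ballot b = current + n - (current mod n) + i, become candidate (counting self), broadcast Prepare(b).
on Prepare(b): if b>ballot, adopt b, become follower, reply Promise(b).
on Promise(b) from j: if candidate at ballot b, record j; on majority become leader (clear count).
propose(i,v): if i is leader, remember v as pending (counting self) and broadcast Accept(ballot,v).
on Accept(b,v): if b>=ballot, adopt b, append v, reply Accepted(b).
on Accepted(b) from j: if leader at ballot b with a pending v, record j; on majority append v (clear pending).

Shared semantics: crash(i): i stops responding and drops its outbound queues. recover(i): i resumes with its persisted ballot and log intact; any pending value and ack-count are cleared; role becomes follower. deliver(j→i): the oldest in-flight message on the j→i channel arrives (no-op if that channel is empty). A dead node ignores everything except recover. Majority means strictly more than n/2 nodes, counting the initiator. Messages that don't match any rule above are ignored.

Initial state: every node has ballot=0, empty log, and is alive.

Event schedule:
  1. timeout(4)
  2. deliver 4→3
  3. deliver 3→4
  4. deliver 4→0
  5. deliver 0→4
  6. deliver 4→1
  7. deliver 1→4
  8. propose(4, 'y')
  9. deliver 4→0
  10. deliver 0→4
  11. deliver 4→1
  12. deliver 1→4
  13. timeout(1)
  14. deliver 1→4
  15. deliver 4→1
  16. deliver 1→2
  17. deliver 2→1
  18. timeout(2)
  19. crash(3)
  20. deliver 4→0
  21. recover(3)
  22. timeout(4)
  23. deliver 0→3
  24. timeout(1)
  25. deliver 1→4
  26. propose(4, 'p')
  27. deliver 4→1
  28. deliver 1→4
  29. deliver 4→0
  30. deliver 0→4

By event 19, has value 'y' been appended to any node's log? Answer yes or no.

[1] timeout(4) → N4(cand b9 [-])
[2] deliver 4→3 → N3(foll b9 [-])
[3] deliver 3→4 → ∅
[4] deliver 4→0 → N0(foll b9 [-])
[5] deliver 0→4 → N4(lead b9 [-])
[6] deliver 4→1 → N1(foll b9 [-])
[7] deliver 1→4 → ∅
[8] propose(4,'y') → ∅
[9] deliver 4→0 → N0(foll b9 [y])
[10] deliver 0→4 → ∅
[11] deliver 4→1 → N1(foll b9 [y])
[12] deliver 1→4 → N4(lead b9 [y])
[13] timeout(1) → N1(cand b11 [y])
[14] deliver 1→4 → N4(foll b11 [y])
[15] deliver 4→1 → ∅
[16] deliver 1→2 → N2(foll b11 [-])
[17] deliver 2→1 → N1(lead b11 [y])
[18] timeout(2) → N2(cand b17 [-])
[19] crash(3) → N3(✗foll b9 [-])

yes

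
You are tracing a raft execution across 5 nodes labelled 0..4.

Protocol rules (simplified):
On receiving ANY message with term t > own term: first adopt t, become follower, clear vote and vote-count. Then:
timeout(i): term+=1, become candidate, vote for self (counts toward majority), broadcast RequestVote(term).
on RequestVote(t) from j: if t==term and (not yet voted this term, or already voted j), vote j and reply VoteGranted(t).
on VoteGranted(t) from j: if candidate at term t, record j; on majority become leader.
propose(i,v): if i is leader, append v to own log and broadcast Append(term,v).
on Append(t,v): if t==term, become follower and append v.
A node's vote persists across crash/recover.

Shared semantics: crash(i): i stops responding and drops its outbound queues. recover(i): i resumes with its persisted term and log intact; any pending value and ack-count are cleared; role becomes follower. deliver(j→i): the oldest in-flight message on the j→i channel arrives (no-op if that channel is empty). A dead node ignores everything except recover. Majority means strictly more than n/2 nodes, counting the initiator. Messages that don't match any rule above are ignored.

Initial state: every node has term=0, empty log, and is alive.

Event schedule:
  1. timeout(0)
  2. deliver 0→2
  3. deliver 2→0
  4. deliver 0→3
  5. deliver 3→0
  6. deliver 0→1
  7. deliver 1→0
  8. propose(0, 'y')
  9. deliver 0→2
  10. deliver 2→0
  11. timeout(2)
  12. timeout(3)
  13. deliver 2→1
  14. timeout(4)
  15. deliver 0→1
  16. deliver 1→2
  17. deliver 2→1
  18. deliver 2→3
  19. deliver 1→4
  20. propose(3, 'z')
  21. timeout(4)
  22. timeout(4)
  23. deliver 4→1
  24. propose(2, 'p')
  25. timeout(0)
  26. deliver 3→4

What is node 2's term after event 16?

1. timeout(0):  <0:cand t1 ->
2. deliver 0→2:  <2:foll t1 ->
3. deliver 2→0:  nop
4. deliver 0→3:  <3:foll t1 ->
5. deliver 3→0:  <0:lead t1 ->
6. deliver 0→1:  <1:foll t1 ->
7. deliver 1→0:  nop
8. propose(0,'y'):  <0:lead t1 y>
9. deliver 0→2:  <2:foll t1 y>
10. deliver 2→0:  nop
11. timeout(2):  <2:cand t2 y>
12. timeout(3):  <3:cand t2 ->
13. deliver 2→1:  <1:foll t2 ->
14. timeout(4):  <4:cand t1 ->
15. deliver 0→1:  nop
16. deliver 1→2:  nop

2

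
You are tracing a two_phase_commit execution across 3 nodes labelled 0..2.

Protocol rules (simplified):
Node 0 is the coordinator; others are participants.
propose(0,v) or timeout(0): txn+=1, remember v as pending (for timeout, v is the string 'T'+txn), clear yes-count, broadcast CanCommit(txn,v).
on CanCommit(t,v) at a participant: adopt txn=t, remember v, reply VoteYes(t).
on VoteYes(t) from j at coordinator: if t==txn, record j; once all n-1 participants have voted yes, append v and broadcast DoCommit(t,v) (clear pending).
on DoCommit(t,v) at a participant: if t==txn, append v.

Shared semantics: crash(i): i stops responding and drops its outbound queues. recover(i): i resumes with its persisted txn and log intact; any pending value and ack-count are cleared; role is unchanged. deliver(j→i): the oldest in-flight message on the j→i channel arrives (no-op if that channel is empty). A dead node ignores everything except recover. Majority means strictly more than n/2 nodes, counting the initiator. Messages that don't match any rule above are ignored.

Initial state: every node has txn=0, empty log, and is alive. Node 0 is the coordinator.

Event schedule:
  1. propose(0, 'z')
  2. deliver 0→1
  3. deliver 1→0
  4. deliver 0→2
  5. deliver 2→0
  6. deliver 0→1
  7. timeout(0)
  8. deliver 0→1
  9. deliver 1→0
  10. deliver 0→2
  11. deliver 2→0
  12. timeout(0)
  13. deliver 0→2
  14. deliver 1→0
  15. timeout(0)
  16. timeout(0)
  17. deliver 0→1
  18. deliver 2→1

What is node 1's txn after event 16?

after 1 — propose(0,'z'): n0:coor/t1/[-]
after 2 — deliver 0→1: n1:part/t1/[-]
after 3 — deliver 1→0: ·
after 4 — deliver 0→2: n2:part/t1/[-]
after 5 — deliver 2→0: n0:coor/t1/[z]
after 6 — deliver 0→1: n1:part/t1/[z]
after 7 — timeout(0): n0:coor/t2/[z]
after 8 — deliver 0→1: n1:part/t2/[z]
after 9 — deliver 1→0: ·
after 10 — deliver 0→2: n2:part/t1/[z]
after 11 — deliver 2→0: ·
after 12 — timeout(0): n0:coor/t3/[z]
after 13 — deliver 0→2: n2:part/t2/[z]
after 14 — deliver 1→0: ·
after 15 — timeout(0): n0:coor/t4/[z]
after 16 — timeout(0): n0:coor/t5/[z]

2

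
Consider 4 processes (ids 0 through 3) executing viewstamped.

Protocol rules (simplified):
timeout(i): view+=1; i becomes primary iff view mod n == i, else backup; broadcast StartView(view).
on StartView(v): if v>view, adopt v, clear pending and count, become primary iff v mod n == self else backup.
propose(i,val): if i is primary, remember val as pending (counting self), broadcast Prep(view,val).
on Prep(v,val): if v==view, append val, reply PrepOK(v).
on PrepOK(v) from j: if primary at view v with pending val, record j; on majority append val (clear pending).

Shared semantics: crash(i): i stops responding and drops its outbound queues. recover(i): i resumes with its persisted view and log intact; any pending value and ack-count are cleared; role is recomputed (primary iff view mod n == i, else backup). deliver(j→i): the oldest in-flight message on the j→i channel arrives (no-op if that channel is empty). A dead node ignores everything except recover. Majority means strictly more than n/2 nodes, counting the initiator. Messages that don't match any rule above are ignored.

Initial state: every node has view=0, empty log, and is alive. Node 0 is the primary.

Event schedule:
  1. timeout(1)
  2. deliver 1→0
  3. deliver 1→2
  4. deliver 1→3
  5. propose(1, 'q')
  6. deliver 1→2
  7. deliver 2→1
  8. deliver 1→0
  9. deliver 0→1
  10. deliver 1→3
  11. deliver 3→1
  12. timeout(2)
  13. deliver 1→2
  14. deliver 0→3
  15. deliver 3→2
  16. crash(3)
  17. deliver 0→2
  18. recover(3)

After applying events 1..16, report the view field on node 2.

2

after 1 — timeout(1): n1:prim/v1/[-]
after 2 — deliver 1→0: n0:back/v1/[-]
after 3 — deliver 1→2: n2:back/v1/[-]
after 4 — deliver 1→3: n3:back/v1/[-]
after 5 — propose(1,'q'): ·
after 6 — deliver 1→2: n2:back/v1/[q]
after 7 — deliver 2→1: ·
after 8 — deliver 1→0: n0:back/v1/[q]
after 9 — deliver 0→1: n1:prim/v1/[q]
after 10 — deliver 1→3: n3:back/v1/[q]
after 11 — deliver 3→1: ·
after 12 — timeout(2): n2:prim/v2/[q]
after 13 — deliver 1→2: ·
after 14 — deliver 0→3: ·
after 15 — deliver 3→2: ·
after 16 — crash(3): n3:✗back/v1/[q]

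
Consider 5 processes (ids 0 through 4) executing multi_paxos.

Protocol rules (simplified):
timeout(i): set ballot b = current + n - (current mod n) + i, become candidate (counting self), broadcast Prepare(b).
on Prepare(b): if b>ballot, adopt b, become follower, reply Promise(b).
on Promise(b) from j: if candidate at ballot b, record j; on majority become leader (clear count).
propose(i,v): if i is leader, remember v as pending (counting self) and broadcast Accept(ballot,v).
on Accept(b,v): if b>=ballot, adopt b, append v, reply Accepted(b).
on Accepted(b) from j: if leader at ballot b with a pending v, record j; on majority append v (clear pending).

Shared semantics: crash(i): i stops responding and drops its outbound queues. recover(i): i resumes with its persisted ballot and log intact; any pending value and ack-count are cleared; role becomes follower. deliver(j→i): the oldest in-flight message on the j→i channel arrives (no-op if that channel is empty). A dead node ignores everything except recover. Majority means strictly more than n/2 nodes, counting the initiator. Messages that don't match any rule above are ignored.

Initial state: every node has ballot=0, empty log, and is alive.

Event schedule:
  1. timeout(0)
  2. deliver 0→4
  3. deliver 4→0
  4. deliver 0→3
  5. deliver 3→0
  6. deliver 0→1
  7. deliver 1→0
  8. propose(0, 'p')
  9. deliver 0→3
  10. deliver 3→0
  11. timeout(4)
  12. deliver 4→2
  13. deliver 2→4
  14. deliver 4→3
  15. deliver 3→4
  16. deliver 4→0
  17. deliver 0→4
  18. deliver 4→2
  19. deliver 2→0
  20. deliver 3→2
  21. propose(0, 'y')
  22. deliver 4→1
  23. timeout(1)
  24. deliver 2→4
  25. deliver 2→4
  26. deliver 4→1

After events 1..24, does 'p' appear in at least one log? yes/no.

yes

e1 timeout(0): 0[cand,b=5,-]
e2 deliver 0→4: 4[foll,b=5,-]
e3 deliver 4→0: ·
e4 deliver 0→3: 3[foll,b=5,-]
e5 deliver 3→0: 0[lead,b=5,-]
e6 deliver 0→1: 1[foll,b=5,-]
e7 deliver 1→0: ·
e8 propose(0,'p'): ·
e9 deliver 0→3: 3[foll,b=5,p]
e10 deliver 3→0: ·
e11 timeout(4): 4[cand,b=14,-]
e12 deliver 4→2: 2[foll,b=14,-]
e13 deliver 2→4: ·
e14 deliver 4→3: 3[foll,b=14,p]
e15 deliver 3→4: 4[lead,b=14,-]
e16 deliver 4→0: 0[foll,b=14,-]
e17 deliver 0→4: ·
e18 deliver 4→2: ·
e19 deliver 2→0: ·
e20 deliver 3→2: ·
e21 propose(0,'y'): ·
e22 deliver 4→1: 1[foll,b=14,-]
e23 timeout(1): 1[cand,b=16,-]
e24 deliver 2→4: ·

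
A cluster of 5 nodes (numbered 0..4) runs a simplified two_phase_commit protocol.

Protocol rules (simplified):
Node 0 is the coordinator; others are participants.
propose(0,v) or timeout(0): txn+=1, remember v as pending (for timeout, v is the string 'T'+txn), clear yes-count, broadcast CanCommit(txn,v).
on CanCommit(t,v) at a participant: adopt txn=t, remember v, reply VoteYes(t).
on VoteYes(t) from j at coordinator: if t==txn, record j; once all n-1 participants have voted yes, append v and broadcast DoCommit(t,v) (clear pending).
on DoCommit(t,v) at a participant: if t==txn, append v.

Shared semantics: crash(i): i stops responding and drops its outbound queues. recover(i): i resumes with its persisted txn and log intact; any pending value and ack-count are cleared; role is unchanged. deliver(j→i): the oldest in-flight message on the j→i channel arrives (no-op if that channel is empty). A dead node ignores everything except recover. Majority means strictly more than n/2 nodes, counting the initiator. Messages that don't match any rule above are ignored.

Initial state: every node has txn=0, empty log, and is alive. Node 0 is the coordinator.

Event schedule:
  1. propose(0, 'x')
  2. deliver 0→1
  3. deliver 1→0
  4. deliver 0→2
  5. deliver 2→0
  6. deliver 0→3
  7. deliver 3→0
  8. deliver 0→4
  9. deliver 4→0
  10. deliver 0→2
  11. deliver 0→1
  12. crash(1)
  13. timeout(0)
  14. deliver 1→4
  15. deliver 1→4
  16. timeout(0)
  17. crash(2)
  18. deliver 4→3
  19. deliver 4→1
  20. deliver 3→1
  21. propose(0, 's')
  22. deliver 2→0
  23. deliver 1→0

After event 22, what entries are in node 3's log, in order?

empty

1. propose(0,'x'):  <0:coor t1 ->
2. deliver 0→1:  <1:part t1 ->
3. deliver 1→0:  nop
4. deliver 0→2:  <2:part t1 ->
5. deliver 2→0:  nop
6. deliver 0→3:  <3:part t1 ->
7. deliver 3→0:  nop
8. deliver 0→4:  <4:part t1 ->
9. deliver 4→0:  <0:coor t1 x>
10. deliver 0→2:  <2:part t1 x>
11. deliver 0→1:  <1:part t1 x>
12. crash(1):  <1:✗part t1 x>
13. timeout(0):  <0:coor t2 x>
14. deliver 1→4:  nop
15. deliver 1→4:  nop
16. timeout(0):  <0:coor t3 x>
17. crash(2):  <2:✗part t1 x>
18. deliver 4→3:  nop
19. deliver 4→1:  nop
20. deliver 3→1:  nop
21. propose(0,'s'):  <0:coor t4 x>
22. deliver 2→0:  nop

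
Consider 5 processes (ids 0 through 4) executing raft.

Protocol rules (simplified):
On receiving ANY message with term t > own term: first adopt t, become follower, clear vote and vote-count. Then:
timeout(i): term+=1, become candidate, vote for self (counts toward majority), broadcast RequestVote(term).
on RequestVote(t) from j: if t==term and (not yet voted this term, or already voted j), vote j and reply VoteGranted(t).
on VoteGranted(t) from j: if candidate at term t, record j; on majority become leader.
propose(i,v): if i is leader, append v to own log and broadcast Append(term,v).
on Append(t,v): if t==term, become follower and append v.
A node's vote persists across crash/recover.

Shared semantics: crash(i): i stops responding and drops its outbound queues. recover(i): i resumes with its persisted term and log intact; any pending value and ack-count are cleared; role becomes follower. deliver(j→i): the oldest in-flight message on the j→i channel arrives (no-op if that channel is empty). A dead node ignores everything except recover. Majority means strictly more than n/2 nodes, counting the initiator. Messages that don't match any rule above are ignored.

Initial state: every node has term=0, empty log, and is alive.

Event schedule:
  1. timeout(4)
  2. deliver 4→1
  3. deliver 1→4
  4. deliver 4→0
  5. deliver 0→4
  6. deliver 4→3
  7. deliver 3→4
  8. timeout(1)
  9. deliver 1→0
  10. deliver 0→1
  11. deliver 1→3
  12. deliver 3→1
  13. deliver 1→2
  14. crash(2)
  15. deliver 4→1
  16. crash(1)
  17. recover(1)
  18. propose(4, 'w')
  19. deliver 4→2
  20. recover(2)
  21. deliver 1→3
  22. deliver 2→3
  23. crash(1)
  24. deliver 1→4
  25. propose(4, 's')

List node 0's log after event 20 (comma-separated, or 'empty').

step 1 timeout(4): 4={cand,t=1,log=-}
step 2 deliver 4→1: 1={foll,t=1,log=-}
step 3 deliver 1→4: —
step 4 deliver 4→0: 0={foll,t=1,log=-}
step 5 deliver 0→4: 4={lead,t=1,log=-}
step 6 deliver 4→3: 3={foll,t=1,log=-}
step 7 deliver 3→4: —
step 8 timeout(1): 1={cand,t=2,log=-}
step 9 deliver 1→0: 0={foll,t=2,log=-}
step 10 deliver 0→1: —
step 11 deliver 1→3: 3={foll,t=2,log=-}
step 12 deliver 3→1: 1={lead,t=2,log=-}
step 13 deliver 1→2: 2={foll,t=2,log=-}
step 14 crash(2): 2={✗foll,t=2,log=-}
step 15 deliver 4→1: —
step 16 crash(1): 1={✗lead,t=2,log=-}
step 17 recover(1): 1={foll,t=2,log=-}
step 18 propose(4,'w'): 4={lead,t=1,log=w}
step 19 deliver 4→2: —
step 20 recover(2): 2={foll,t=2,log=-}

empty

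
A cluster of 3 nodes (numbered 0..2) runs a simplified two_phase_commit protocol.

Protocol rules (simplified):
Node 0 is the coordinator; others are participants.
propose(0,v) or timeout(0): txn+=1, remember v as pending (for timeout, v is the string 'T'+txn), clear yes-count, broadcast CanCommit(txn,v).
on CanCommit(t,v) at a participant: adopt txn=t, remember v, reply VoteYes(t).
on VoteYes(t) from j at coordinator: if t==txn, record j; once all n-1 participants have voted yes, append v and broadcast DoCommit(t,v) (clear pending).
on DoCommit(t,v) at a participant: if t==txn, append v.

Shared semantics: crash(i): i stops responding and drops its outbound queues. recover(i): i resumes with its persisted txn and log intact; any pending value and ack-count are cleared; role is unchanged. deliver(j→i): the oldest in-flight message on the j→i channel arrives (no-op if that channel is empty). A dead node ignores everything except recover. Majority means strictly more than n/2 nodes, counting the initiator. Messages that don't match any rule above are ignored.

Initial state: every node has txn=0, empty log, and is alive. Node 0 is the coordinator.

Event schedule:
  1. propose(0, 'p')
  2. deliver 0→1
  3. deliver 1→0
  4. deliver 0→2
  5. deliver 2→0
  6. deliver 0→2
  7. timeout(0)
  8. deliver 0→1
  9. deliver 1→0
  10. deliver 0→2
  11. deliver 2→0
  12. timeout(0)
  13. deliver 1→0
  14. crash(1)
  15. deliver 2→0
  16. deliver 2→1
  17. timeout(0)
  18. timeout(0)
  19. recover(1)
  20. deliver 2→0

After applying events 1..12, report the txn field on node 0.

3

step 1 propose(0,'p'): 0={coor,t=1,log=-}
step 2 deliver 0→1: 1={part,t=1,log=-}
step 3 deliver 1→0: —
step 4 deliver 0→2: 2={part,t=1,log=-}
step 5 deliver 2→0: 0={coor,t=1,log=p}
step 6 deliver 0→2: 2={part,t=1,log=p}
step 7 timeout(0): 0={coor,t=2,log=p}
step 8 deliver 0→1: 1={part,t=1,log=p}
step 9 deliver 1→0: —
step 10 deliver 0→2: 2={part,t=2,log=p}
step 11 deliver 2→0: —
step 12 timeout(0): 0={coor,t=3,log=p}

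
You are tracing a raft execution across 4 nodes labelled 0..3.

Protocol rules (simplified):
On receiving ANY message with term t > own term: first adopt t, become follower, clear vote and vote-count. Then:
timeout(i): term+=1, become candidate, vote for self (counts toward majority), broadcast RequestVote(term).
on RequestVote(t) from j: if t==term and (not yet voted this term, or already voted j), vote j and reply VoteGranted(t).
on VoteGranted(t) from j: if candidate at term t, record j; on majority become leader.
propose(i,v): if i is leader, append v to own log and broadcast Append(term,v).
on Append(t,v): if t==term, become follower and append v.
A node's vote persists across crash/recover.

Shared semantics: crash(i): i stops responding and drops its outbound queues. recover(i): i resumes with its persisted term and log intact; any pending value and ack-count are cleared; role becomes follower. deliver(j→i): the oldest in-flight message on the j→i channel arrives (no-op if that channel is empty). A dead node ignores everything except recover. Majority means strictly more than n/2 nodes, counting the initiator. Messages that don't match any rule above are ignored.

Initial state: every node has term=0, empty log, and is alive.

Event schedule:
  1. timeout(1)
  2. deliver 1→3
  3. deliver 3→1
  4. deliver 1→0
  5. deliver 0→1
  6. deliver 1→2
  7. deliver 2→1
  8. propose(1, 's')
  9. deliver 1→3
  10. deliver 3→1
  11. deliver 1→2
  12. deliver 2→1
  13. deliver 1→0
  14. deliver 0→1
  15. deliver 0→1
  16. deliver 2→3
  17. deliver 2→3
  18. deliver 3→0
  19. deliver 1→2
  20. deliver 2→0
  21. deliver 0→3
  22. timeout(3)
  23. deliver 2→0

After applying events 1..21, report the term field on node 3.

1

[1] timeout(1) → N1(cand t1 [-])
[2] deliver 1→3 → N3(foll t1 [-])
[3] deliver 3→1 → ∅
[4] deliver 1→0 → N0(foll t1 [-])
[5] deliver 0→1 → N1(lead t1 [-])
[6] deliver 1→2 → N2(foll t1 [-])
[7] deliver 2→1 → ∅
[8] propose(1,'s') → N1(lead t1 [s])
[9] deliver 1→3 → N3(foll t1 [s])
[10] deliver 3→1 → ∅
[11] deliver 1→2 → N2(foll t1 [s])
[12] deliver 2→1 → ∅
[13] deliver 1→0 → N0(foll t1 [s])
[14] deliver 0→1 → ∅
[15] deliver 0→1 → ∅
[16] deliver 2→3 → ∅
[17] deliver 2→3 → ∅
[18] deliver 3→0 → ∅
[19] deliver 1→2 → ∅
[20] deliver 2→0 → ∅
[21] deliver 0→3 → ∅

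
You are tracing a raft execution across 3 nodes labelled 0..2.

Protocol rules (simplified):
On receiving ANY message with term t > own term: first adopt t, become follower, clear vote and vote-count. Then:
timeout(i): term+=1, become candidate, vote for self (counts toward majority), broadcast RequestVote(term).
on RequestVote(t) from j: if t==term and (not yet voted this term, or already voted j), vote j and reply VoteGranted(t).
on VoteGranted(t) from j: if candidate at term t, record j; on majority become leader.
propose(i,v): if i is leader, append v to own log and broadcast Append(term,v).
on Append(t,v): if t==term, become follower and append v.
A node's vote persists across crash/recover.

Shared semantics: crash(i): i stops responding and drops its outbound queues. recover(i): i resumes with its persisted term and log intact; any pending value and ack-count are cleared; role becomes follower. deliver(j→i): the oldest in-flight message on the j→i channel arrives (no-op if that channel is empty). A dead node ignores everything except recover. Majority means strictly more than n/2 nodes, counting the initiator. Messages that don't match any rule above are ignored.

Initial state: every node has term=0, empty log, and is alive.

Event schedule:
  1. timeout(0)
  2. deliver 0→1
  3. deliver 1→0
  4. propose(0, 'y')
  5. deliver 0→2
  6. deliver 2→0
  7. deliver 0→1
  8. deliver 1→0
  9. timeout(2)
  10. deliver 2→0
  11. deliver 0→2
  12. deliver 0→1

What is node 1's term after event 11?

1

1. timeout(0):  <0:cand t1 ->
2. deliver 0→1:  <1:foll t1 ->
3. deliver 1→0:  <0:lead t1 ->
4. propose(0,'y'):  <0:lead t1 y>
5. deliver 0→2:  <2:foll t1 ->
6. deliver 2→0:  nop
7. deliver 0→1:  <1:foll t1 y>
8. deliver 1→0:  nop
9. timeout(2):  <2:cand t2 ->
10. deliver 2→0:  <0:foll t2 y>
11. deliver 0→2:  nop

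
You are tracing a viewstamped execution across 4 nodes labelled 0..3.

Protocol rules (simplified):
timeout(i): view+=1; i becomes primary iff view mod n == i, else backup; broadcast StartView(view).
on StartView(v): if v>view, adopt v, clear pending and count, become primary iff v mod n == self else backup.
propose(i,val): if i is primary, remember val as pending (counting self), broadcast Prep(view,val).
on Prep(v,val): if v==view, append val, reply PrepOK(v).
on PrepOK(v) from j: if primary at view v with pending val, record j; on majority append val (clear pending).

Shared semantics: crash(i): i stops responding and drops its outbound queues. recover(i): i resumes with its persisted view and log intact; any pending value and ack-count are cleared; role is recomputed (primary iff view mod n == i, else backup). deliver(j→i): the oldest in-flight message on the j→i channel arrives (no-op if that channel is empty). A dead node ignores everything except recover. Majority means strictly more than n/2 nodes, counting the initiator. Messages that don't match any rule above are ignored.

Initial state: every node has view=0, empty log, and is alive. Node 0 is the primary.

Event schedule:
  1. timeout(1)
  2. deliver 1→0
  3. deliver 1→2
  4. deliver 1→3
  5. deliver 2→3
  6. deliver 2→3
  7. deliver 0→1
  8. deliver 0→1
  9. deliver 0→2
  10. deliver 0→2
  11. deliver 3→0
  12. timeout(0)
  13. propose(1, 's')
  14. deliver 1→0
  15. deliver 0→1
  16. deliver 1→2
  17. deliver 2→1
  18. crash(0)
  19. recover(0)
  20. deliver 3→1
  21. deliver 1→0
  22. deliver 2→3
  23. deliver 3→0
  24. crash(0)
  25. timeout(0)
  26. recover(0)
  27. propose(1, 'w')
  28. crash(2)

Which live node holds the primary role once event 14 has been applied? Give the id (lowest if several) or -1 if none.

1. timeout(1):  <1:prim v1 ->
2. deliver 1→0:  <0:back v1 ->
3. deliver 1→2:  <2:back v1 ->
4. deliver 1→3:  <3:back v1 ->
5. deliver 2→3:  nop
6. deliver 2→3:  nop
7. deliver 0→1:  nop
8. deliver 0→1:  nop
9. deliver 0→2:  nop
10. deliver 0→2:  nop
11. deliver 3→0:  nop
12. timeout(0):  <0:back v2 ->
13. propose(1,'s'):  nop
14. deliver 1→0:  nop

1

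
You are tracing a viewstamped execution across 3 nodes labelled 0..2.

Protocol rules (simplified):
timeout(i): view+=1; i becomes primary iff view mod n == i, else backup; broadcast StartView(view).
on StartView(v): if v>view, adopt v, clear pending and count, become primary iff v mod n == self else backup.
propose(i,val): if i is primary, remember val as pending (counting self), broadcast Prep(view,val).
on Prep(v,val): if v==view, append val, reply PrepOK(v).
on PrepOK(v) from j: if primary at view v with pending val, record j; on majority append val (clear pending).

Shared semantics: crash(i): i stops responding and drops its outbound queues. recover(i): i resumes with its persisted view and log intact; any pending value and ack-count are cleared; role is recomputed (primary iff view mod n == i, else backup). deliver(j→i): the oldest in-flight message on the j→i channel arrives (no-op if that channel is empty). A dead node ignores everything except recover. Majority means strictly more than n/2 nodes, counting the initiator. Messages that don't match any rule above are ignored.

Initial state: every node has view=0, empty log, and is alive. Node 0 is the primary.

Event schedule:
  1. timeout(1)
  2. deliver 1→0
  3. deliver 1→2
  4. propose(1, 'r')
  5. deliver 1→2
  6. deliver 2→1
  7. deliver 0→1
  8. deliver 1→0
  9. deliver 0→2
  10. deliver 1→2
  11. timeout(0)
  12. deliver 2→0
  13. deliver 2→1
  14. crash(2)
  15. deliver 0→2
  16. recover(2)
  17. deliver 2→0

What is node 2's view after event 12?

1. timeout(1):  <1:prim v1 ->
2. deliver 1→0:  <0:back v1 ->
3. deliver 1→2:  <2:back v1 ->
4. propose(1,'r'):  nop
5. deliver 1→2:  <2:back v1 r>
6. deliver 2→1:  <1:prim v1 r>
7. deliver 0→1:  nop
8. deliver 1→0:  <0:back v1 r>
9. deliver 0→2:  nop
10. deliver 1→2:  nop
11. timeout(0):  <0:back v2 r>
12. deliver 2→0:  nop

1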